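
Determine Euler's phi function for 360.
96

360 = 2^3 × 3^2 × 5
φ(n) = n × ∏(1 - 1/p) for each prime p dividing n
φ(360) = 360 × (1 - 1/2) × (1 - 1/3) × (1 - 1/5) = 96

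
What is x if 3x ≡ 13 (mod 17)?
x ≡ 10 (mod 17)

gcd(3, 17) = 1, which divides 13, so solutions exist.
Find 3^(-1) mod 17 by the extended Euclidean algorithm:
17 = 5 × 3 + 2  ⟹  2 = (1)·17 + (-5)·3
3 = 1 × 2 + 1  ⟹  1 = (-1)·17 + (6)·3
So (6)·3 ≡ 1 (mod 17), i.e. 3^(-1) ≡ 6 (mod 17).
x ≡ 6 × 13 = 78 ≡ 10 (mod 17).
Check: 3 × 10 = 30 ≡ 13 (mod 17).
Unique solution: x ≡ 10 (mod 17)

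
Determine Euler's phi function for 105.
48

105 = 3 × 5 × 7
φ(n) = n × ∏(1 - 1/p) for each prime p dividing n
φ(105) = 105 × (1 - 1/3) × (1 - 1/5) × (1 - 1/7) = 48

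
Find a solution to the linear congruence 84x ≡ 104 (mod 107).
x ≡ 42 (mod 107)

gcd(84, 107) = 1, which divides 104, so solutions exist.
Find 84^(-1) mod 107 by the extended Euclidean algorithm:
107 = 1 × 84 + 23  ⟹  23 = (1)·107 + (-1)·84
84 = 3 × 23 + 15  ⟹  15 = (-3)·107 + (4)·84
23 = 1 × 15 + 8  ⟹  8 = (4)·107 + (-5)·84
15 = 1 × 8 + 7  ⟹  7 = (-7)·107 + (9)·84
8 = 1 × 7 + 1  ⟹  1 = (11)·107 + (-14)·84
So (-14)·84 ≡ 1 (mod 107), i.e. 84^(-1) ≡ -14 ≡ 93 (mod 107).
x ≡ 93 × 104 = 9672 ≡ 42 (mod 107).
Check: 84 × 42 = 3528 ≡ 104 (mod 107).
Unique solution: x ≡ 42 (mod 107)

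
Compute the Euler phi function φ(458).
228

458 = 2 × 229
φ(n) = n × ∏(1 - 1/p) for each prime p dividing n
φ(458) = 458 × (1 - 1/2) × (1 - 1/229) = 228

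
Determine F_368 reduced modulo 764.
429

Matrix identity: Q^n = [[F_(n+1), F_n], [F_n, F_(n-1)]] with Q = [[1,1],[1,0]].
n = 368 = 101110000₂. Square-and-multiply, entries mod 764:
Q^1 = [[1,1],[1,0]]
Q^2 = (Q^1)² = [[2,1],[1,1]]
Q^5 = (Q^2)²·Q = [[8,5],[5,3]]
Q^11 = (Q^5)²·Q = [[144,89],[89,55]]
Q^23 = (Q^11)²·Q = [[528,389],[389,139]]
Q^46 = (Q^23)² = [[737,467],[467,270]]
Q^92 = (Q^46)² = [[314,409],[409,669]]
Q^184 = (Q^92)² = [[5,183],[183,586]]
Q^368 = (Q^184)² = [[662,429],[429,233]]
F_368 mod 764 = Q^368[0][1] = 429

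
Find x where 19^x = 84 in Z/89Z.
46

Baby-step giant-step with step n = ⌈√89⌉ = 10.
Baby steps 19^j mod 89 (j:value) for j=0..9: 0:1, 1:19, 2:5, 3:6, 4:25, 5:30, 6:36, 7:61, 8:2, 9:38.
Giant-step multiplier: 19^(-10) ≡ 19^(88-10) = 19^78 ≡ 9 (mod 89).
Giant steps γ_i = 84·9^i mod 89: γ_0=84, γ_1=44, γ_2=40, γ_3=4, γ_4=36 (in table at j=6).
x = i·n + j = 4·10 + 6 = 46.
Check: 19^46 ≡ 84 (mod 89).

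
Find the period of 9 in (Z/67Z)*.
11

67 is prime, so ord(9) divides φ(67) = 66.
Divisors of 66: 1, 2, 3, 6, 11, 22, 33, 66.
Repeated squaring: 9^1 ≡ 9, 9^2 ≡ 14, 9^4 ≡ 62, 9^8 ≡ 25, 9^16 ≡ 22, 9^32 ≡ 15, 9^64 ≡ 24 (mod 67).
Test 9^d mod 67 for each divisor d in increasing order:
9^1 ≡ 9
9^2 ≡ 14
9^3 = 9^2·9^1 ≡ 59
9^6 = 9^4·9^2 ≡ 64
9^11 = 9^8·9^2·9^1 ≡ 1  ← first divisor giving 1
The order is 11.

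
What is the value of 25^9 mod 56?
1

Repeated squaring. Binary of 9 = 1001.
25^1 ≡ 25 (mod 56); 25^2 ≡ 9 (mod 56); 25^4 ≡ 25 (mod 56); 25^8 ≡ 9 (mod 56)
25^9 = 25^1 × 25^8 ≡ 1 (mod 56)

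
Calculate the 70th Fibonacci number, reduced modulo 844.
467

Matrix identity: Q^n = [[F_(n+1), F_n], [F_n, F_(n-1)]] with Q = [[1,1],[1,0]].
n = 70 = 1000110₂. Square-and-multiply, entries mod 844:
Q^1 = [[1,1],[1,0]]
Q^2 = (Q^1)² = [[2,1],[1,1]]
Q^4 = (Q^2)² = [[5,3],[3,2]]
Q^8 = (Q^4)² = [[34,21],[21,13]]
Q^17 = (Q^8)²·Q = [[52,753],[753,143]]
Q^35 = (Q^17)²·Q = [[836,13],[13,823]]
Q^70 = (Q^35)² = [[233,467],[467,610]]
F_70 mod 844 = Q^70[0][1] = 467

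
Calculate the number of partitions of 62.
1300156

p(n) counts ways to write n as a sum of positive integers (order ignored).
Euler's pentagonal recurrence: p(k) = p(k-1) + p(k-2) - p(k-5) - p(k-7) + p(k-12) + p(k-15) - ... (offsets j(3j∓1)/2, signs ++--, p(0)=1, p(<0)=0).
DP table for k = 0..61: p(0)=1, p(1)=1, p(2)=2, p(3)=3, p(4)=5, p(5)=7, p(6)=11, p(7)=15, p(8)=22, p(9)=30, p(10)=42, p(11)=56, p(12)=77, p(13)=101, p(14)=135, p(15)=176, p(16)=231, p(17)=297, p(18)=385, p(19)=490, p(20)=627, p(21)=792, p(22)=1002, p(23)=1255, p(24)=1575, p(25)=1958, p(26)=2436, p(27)=3010, p(28)=3718, p(29)=4565, p(30)=5604, p(31)=6842, p(32)=8349, p(33)=10143, p(34)=12310, p(35)=14883, p(36)=17977, p(37)=21637, p(38)=26015, p(39)=31185, p(40)=37338, p(41)=44583, p(42)=53174, p(43)=63261, p(44)=75175, p(45)=89134, p(46)=105558, p(47)=124754, p(48)=147273, p(49)=173525, p(50)=204226, p(51)=239943, p(52)=281589, p(53)=329931, p(54)=386155, p(55)=451276, p(56)=526823, p(57)=614154, p(58)=715220, p(59)=831820, p(60)=966467, p(61)=1121505.
Final step: p(62) = p(61) + p(60) - p(57) - p(55) + p(50) + p(47) - p(40) - p(36) + p(27) + p(22) - p(11) - p(5)
= 1121505 + 966467 - 614154 - 451276 + 204226 + 124754 - 37338 - 17977 + 3010 + 1002 - 56 - 7
= 1300156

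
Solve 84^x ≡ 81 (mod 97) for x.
88

Baby-step giant-step with step n = ⌈√97⌉ = 10.
Baby steps 84^j mod 97 (j:value) for j=0..9: 0:1, 1:84, 2:72, 3:34, 4:43, 5:23, 6:89, 7:7, 8:6, 9:19.
Giant-step multiplier: 84^(-10) ≡ 84^(96-10) = 84^86 ≡ 86 (mod 97).
Giant steps γ_i = 81·86^i mod 97: γ_0=81, γ_1=79, γ_2=4, γ_3=53, γ_4=96, γ_5=11, γ_6=73, γ_7=70, γ_8=6 (in table at j=8).
x = i·n + j = 8·10 + 8 = 88.
Check: 84^88 ≡ 81 (mod 97).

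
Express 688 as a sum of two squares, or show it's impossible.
Not possible

Factorization: 688 = 2^4 × 43
By Fermat: n is sum of two squares iff every prime p ≡ 3 (mod 4) appears to even power.
Prime(s) ≡ 3 (mod 4) with odd exponent: [(43, 1)]
Therefore 688 cannot be expressed as a² + b².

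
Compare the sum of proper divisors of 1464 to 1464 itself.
abundant

Proper divisors of 1464: sum = 1 + 2 + 3 + 4 + 6 + 8 + 12 + 24 + 61 + 122 + 183 + 244 + 366 + 488 + 732 = 2256
Since 2256 > 1464, 1464 is abundant.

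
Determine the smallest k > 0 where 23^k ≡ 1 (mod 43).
21

43 is prime, so ord(23) divides φ(43) = 42.
Divisors of 42: 1, 2, 3, 6, 7, 14, 21, 42.
Repeated squaring: 23^1 ≡ 23, 23^2 ≡ 13, 23^4 ≡ 40, 23^8 ≡ 9, 23^16 ≡ 38, 23^32 ≡ 25 (mod 43).
Test 23^d mod 43 for each divisor d in increasing order:
23^1 ≡ 23
23^2 ≡ 13
23^3 = 23^2·23^1 ≡ 41
23^6 = 23^4·23^2 ≡ 4
23^7 = 23^4·23^2·23^1 ≡ 6
23^14 = 23^8·23^4·23^2 ≡ 36
23^21 = 23^16·23^4·23^1 ≡ 1  ← first divisor giving 1
The order is 21.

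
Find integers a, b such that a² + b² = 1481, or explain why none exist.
16² + 35² (a=16, b=35)

Factorization: 1481 = 1481
By Fermat: n is sum of two squares iff every prime p ≡ 3 (mod 4) appears to even power.
All primes ≡ 3 (mod 4) appear to even power.
Search a = 0, 1, 2, … for 1481 - a² a perfect square: first hit at a = 16: 1481 - 256 = 1225 = 35².
1481 = 16² + 35² = 256 + 1225 ✓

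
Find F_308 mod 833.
101

Matrix identity: Q^n = [[F_(n+1), F_n], [F_n, F_(n-1)]] with Q = [[1,1],[1,0]].
n = 308 = 100110100₂. Square-and-multiply, entries mod 833:
Q^1 = [[1,1],[1,0]]
Q^2 = (Q^1)² = [[2,1],[1,1]]
Q^4 = (Q^2)² = [[5,3],[3,2]]
Q^9 = (Q^4)²·Q = [[55,34],[34,21]]
Q^19 = (Q^9)²·Q = [[101,16],[16,85]]
Q^38 = (Q^19)² = [[461,477],[477,817]]
Q^77 = (Q^38)²·Q = [[76,226],[226,683]]
Q^154 = (Q^77)² = [[208,769],[769,272]]
Q^308 = (Q^154)² = [[712,101],[101,611]]
F_308 mod 833 = Q^308[0][1] = 101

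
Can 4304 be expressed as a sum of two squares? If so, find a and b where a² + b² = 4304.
40² + 52² (a=40, b=52)

Factorization: 4304 = 2^4 × 269
By Fermat: n is sum of two squares iff every prime p ≡ 3 (mod 4) appears to even power.
All primes ≡ 3 (mod 4) appear to even power.
Search a = 0, 1, 2, … for 4304 - a² a perfect square: first hit at a = 40: 4304 - 1600 = 2704 = 52².
4304 = 40² + 52² = 1600 + 2704 ✓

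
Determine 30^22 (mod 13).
9

Repeated squaring. Binary of 22 = 10110.
30^1 ≡ 4 (mod 13); 30^2 ≡ 3 (mod 13); 30^4 ≡ 9 (mod 13); 30^8 ≡ 3 (mod 13); 30^16 ≡ 9 (mod 13)
30^22 = 30^2 × 30^4 × 30^16 ≡ 9 (mod 13)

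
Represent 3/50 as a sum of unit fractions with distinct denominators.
1/17 + 1/850

Greedy algorithm:
3/50: ceiling(50/3) = 17, use 1/17
1/850: ceiling(850/1) = 850, use 1/850
Result: 3/50 = 1/17 + 1/850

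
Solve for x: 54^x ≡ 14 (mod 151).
149

Baby-step giant-step with step n = ⌈√151⌉ = 13.
Baby steps 54^j mod 151 (j:value) for j=0..12: 0:1, 1:54, 2:47, 3:122, 4:95, 5:147, 6:86, 7:114, 8:116, 9:73, 10:16, 11:109, 12:148.
Giant-step multiplier: 54^(-13) ≡ 54^(150-13) = 54^137 ≡ 96 (mod 151).
Giant steps γ_i = 14·96^i mod 151: γ_0=14, γ_1=136, γ_2=70, γ_3=76, γ_4=48, γ_5=78, γ_6=89, γ_7=88, γ_8=143, γ_9=138, γ_10=111, γ_11=86 (in table at j=6).
x = i·n + j = 11·13 + 6 = 149.
Check: 54^149 ≡ 14 (mod 151).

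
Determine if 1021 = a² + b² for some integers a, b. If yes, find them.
11² + 30² (a=11, b=30)

Factorization: 1021 = 1021
By Fermat: n is sum of two squares iff every prime p ≡ 3 (mod 4) appears to even power.
All primes ≡ 3 (mod 4) appear to even power.
Search a = 0, 1, 2, … for 1021 - a² a perfect square: first hit at a = 11: 1021 - 121 = 900 = 30².
1021 = 11² + 30² = 121 + 900 ✓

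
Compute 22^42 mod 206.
126

Repeated squaring. Binary of 42 = 101010.
22^1 ≡ 22 (mod 206); 22^2 ≡ 72 (mod 206); 22^4 ≡ 34 (mod 206); 22^8 ≡ 126 (mod 206); 22^16 ≡ 14 (mod 206); 22^32 ≡ 196 (mod 206)
22^42 = 22^2 × 22^8 × 22^32 ≡ 126 (mod 206)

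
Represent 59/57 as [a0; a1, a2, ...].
[1; 28, 2]

Euclidean algorithm steps:
59 = 1 × 57 + 2
57 = 28 × 2 + 1
2 = 2 × 1 + 0
Continued fraction: [1; 28, 2]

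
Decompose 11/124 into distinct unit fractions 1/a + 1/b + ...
1/12 + 1/186

Greedy algorithm:
11/124: ceiling(124/11) = 12, use 1/12
1/186: ceiling(186/1) = 186, use 1/186
Result: 11/124 = 1/12 + 1/186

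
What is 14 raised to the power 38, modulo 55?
16

Repeated squaring. Binary of 38 = 100110.
14^1 ≡ 14 (mod 55); 14^2 ≡ 31 (mod 55); 14^4 ≡ 26 (mod 55); 14^8 ≡ 16 (mod 55); 14^16 ≡ 36 (mod 55); 14^32 ≡ 31 (mod 55)
14^38 = 14^2 × 14^4 × 14^32 ≡ 16 (mod 55)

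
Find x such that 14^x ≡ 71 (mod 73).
52

Baby-step giant-step with step n = ⌈√73⌉ = 9.
Baby steps 14^j mod 73 (j:value) for j=0..8: 0:1, 1:14, 2:50, 3:43, 4:18, 5:33, 6:24, 7:44, 8:32.
Giant-step multiplier: 14^(-9) ≡ 14^(72-9) = 14^63 ≡ 22 (mod 73).
Giant steps γ_i = 71·22^i mod 73: γ_0=71, γ_1=29, γ_2=54, γ_3=20, γ_4=2, γ_5=44 (in table at j=7).
x = i·n + j = 5·9 + 7 = 52.
Check: 14^52 ≡ 71 (mod 73).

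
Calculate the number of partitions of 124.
2841940500

p(n) counts ways to write n as a sum of positive integers (order ignored).
Euler's pentagonal recurrence: p(k) = p(k-1) + p(k-2) - p(k-5) - p(k-7) + p(k-12) + p(k-15) - ... (offsets j(3j∓1)/2, signs ++--, p(0)=1, p(<0)=0).
DP table for k = 0..123: p(0)=1, p(1)=1, p(2)=2, p(3)=3, p(4)=5, p(5)=7, p(6)=11, p(7)=15, p(8)=22, p(9)=30, p(10)=42, p(11)=56, p(12)=77, p(13)=101, p(14)=135, p(15)=176, p(16)=231, p(17)=297, p(18)=385, p(19)=490, p(20)=627, p(21)=792, p(22)=1002, p(23)=1255, p(24)=1575, p(25)=1958, p(26)=2436, p(27)=3010, p(28)=3718, p(29)=4565, p(30)=5604, p(31)=6842, p(32)=8349, p(33)=10143, p(34)=12310, p(35)=14883, p(36)=17977, p(37)=21637, p(38)=26015, p(39)=31185, p(40)=37338, p(41)=44583, p(42)=53174, p(43)=63261, p(44)=75175, p(45)=89134, p(46)=105558, p(47)=124754, p(48)=147273, p(49)=173525, p(50)=204226, p(51)=239943, p(52)=281589, p(53)=329931, p(54)=386155, p(55)=451276, p(56)=526823, p(57)=614154, p(58)=715220, p(59)=831820, p(60)=966467, p(61)=1121505, p(62)=1300156, p(63)=1505499, p(64)=1741630, p(65)=2012558, p(66)=2323520, p(67)=2679689, p(68)=3087735, p(69)=3554345, p(70)=4087968, p(71)=4697205, p(72)=5392783, p(73)=6185689, p(74)=7089500, p(75)=8118264, p(76)=9289091, p(77)=10619863, p(78)=12132164, p(79)=13848650, p(80)=15796476, p(81)=18004327, p(82)=20506255, p(83)=23338469, p(84)=26543660, p(85)=30167357, p(86)=34262962, p(87)=38887673, p(88)=44108109, p(89)=49995925, p(90)=56634173, p(91)=64112359, p(92)=72533807, p(93)=82010177, p(94)=92669720, p(95)=104651419, p(96)=118114304, p(97)=133230930, p(98)=150198136, p(99)=169229875, p(100)=190569292, p(101)=214481126, p(102)=241265379, p(103)=271248950, p(104)=304801365, p(105)=342325709, p(106)=384276336, p(107)=431149389, p(108)=483502844, p(109)=541946240, p(110)=607163746, p(111)=679903203, p(112)=761002156, p(113)=851376628, p(114)=952050665, p(115)=1064144451, p(116)=1188908248, p(117)=1327710076, p(118)=1482074143, p(119)=1653668665, p(120)=1844349560, p(121)=2056148051, p(122)=2291320912, p(123)=2552338241.
Final step: p(124) = p(123) + p(122) - p(119) - p(117) + p(112) + p(109) - p(102) - p(98) + p(89) + p(84) - p(73) - p(67) + p(54) + p(47) - p(32) - p(24) + p(7)
= 2552338241 + 2291320912 - 1653668665 - 1327710076 + 761002156 + 541946240 - 241265379 - 150198136 + 49995925 + 26543660 - 6185689 - 2679689 + 386155 + 124754 - 8349 - 1575 + 15
= 2841940500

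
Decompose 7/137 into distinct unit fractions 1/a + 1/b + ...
1/20 + 1/914 + 1/1252180

Greedy algorithm:
7/137: ceiling(137/7) = 20, use 1/20
3/2740: ceiling(2740/3) = 914, use 1/914
1/1252180: ceiling(1252180/1) = 1252180, use 1/1252180
Result: 7/137 = 1/20 + 1/914 + 1/1252180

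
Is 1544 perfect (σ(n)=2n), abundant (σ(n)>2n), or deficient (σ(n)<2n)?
deficient

Proper divisors of 1544: sum = 1 + 2 + 4 + 8 + 193 + 386 + 772 = 1366
Since 1366 < 1544, 1544 is deficient.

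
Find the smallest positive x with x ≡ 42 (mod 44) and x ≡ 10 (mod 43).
526

Using Chinese Remainder Theorem:
M = 44 × 43 = 1892
M1 = 43, M2 = 44
y1 = 43^(-1) mod 44 = 43
y2 = 44^(-1) mod 43 = 1
x = (42×43×43 + 10×44×1) mod 1892 = 526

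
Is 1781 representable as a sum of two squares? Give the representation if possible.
10² + 41² (a=10, b=41)

Factorization: 1781 = 13 × 137
By Fermat: n is sum of two squares iff every prime p ≡ 3 (mod 4) appears to even power.
All primes ≡ 3 (mod 4) appear to even power.
Search a = 0, 1, 2, … for 1781 - a² a perfect square: first hit at a = 10: 1781 - 100 = 1681 = 41².
1781 = 10² + 41² = 100 + 1681 ✓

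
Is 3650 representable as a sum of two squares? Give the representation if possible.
13² + 59² (a=13, b=59)

Factorization: 3650 = 2 × 5^2 × 73
By Fermat: n is sum of two squares iff every prime p ≡ 3 (mod 4) appears to even power.
All primes ≡ 3 (mod 4) appear to even power.
Search a = 0, 1, 2, … for 3650 - a² a perfect square: first hit at a = 13: 3650 - 169 = 3481 = 59².
3650 = 13² + 59² = 169 + 3481 ✓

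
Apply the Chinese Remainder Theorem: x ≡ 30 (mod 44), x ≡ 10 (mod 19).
162

Using Chinese Remainder Theorem:
M = 44 × 19 = 836
M1 = 19, M2 = 44
y1 = 19^(-1) mod 44 = 7
y2 = 44^(-1) mod 19 = 16
x = (30×19×7 + 10×44×16) mod 836 = 162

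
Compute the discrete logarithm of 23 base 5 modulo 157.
135

Baby-step giant-step with step n = ⌈√157⌉ = 13.
Baby steps 5^j mod 157 (j:value) for j=0..12: 0:1, 1:5, 2:25, 3:125, 4:154, 5:142, 6:82, 7:96, 8:9, 9:45, 10:68, 11:26, 12:130.
Giant-step multiplier: 5^(-13) ≡ 5^(156-13) = 5^143 ≡ 50 (mod 157).
Giant steps γ_i = 23·50^i mod 157: γ_0=23, γ_1=51, γ_2=38, γ_3=16, γ_4=15, γ_5=122, γ_6=134, γ_7=106, γ_8=119, γ_9=141, γ_10=142 (in table at j=5).
x = i·n + j = 10·13 + 5 = 135.
Check: 5^135 ≡ 23 (mod 157).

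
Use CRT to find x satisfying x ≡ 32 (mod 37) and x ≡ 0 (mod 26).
624

Using Chinese Remainder Theorem:
M = 37 × 26 = 962
M1 = 26, M2 = 37
y1 = 26^(-1) mod 37 = 10
y2 = 37^(-1) mod 26 = 19
x = (32×26×10 + 0×37×19) mod 962 = 624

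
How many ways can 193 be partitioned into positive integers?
2168627105469

p(n) counts ways to write n as a sum of positive integers (order ignored).
Euler's pentagonal recurrence: p(k) = p(k-1) + p(k-2) - p(k-5) - p(k-7) + p(k-12) + p(k-15) - ... (offsets j(3j∓1)/2, signs ++--, p(0)=1, p(<0)=0).
DP table for k = 0..192: p(0)=1, p(1)=1, p(2)=2, p(3)=3, p(4)=5, p(5)=7, p(6)=11, p(7)=15, p(8)=22, p(9)=30, p(10)=42, p(11)=56, p(12)=77, p(13)=101, p(14)=135, p(15)=176, p(16)=231, p(17)=297, p(18)=385, p(19)=490, p(20)=627, p(21)=792, p(22)=1002, p(23)=1255, p(24)=1575, p(25)=1958, p(26)=2436, p(27)=3010, p(28)=3718, p(29)=4565, p(30)=5604, p(31)=6842, p(32)=8349, p(33)=10143, p(34)=12310, p(35)=14883, p(36)=17977, p(37)=21637, p(38)=26015, p(39)=31185, p(40)=37338, p(41)=44583, p(42)=53174, p(43)=63261, p(44)=75175, p(45)=89134, p(46)=105558, p(47)=124754, p(48)=147273, p(49)=173525, p(50)=204226, p(51)=239943, p(52)=281589, p(53)=329931, p(54)=386155, p(55)=451276, p(56)=526823, p(57)=614154, p(58)=715220, p(59)=831820, p(60)=966467, p(61)=1121505, p(62)=1300156, p(63)=1505499, p(64)=1741630, p(65)=2012558, p(66)=2323520, p(67)=2679689, p(68)=3087735, p(69)=3554345, p(70)=4087968, p(71)=4697205, p(72)=5392783, p(73)=6185689, p(74)=7089500, p(75)=8118264, p(76)=9289091, p(77)=10619863, p(78)=12132164, p(79)=13848650, p(80)=15796476, p(81)=18004327, p(82)=20506255, p(83)=23338469, p(84)=26543660, p(85)=30167357, p(86)=34262962, p(87)=38887673, p(88)=44108109, p(89)=49995925, p(90)=56634173, p(91)=64112359, p(92)=72533807, p(93)=82010177, p(94)=92669720, p(95)=104651419, p(96)=118114304, p(97)=133230930, p(98)=150198136, p(99)=169229875, p(100)=190569292, p(101)=214481126, p(102)=241265379, p(103)=271248950, p(104)=304801365, p(105)=342325709, p(106)=384276336, p(107)=431149389, p(108)=483502844, p(109)=541946240, p(110)=607163746, p(111)=679903203, p(112)=761002156, p(113)=851376628, p(114)=952050665, p(115)=1064144451, p(116)=1188908248, p(117)=1327710076, p(118)=1482074143, p(119)=1653668665, p(120)=1844349560, p(121)=2056148051, p(122)=2291320912, p(123)=2552338241, p(124)=2841940500, p(125)=3163127352, p(126)=3519222692, p(127)=3913864295, p(128)=4351078600, p(129)=4835271870, p(130)=5371315400, p(131)=5964539504, p(132)=6620830889, p(133)=7346629512, p(134)=8149040695, p(135)=9035836076, p(136)=10015581680, p(137)=11097645016, p(138)=12292341831, p(139)=13610949895, p(140)=15065878135, p(141)=16670689208, p(142)=18440293320, p(143)=20390982757, p(144)=22540654445, p(145)=24908858009, p(146)=27517052599, p(147)=30388671978, p(148)=33549419497, p(149)=37027355200, p(150)=40853235313, p(151)=45060624582, p(152)=49686288421, p(153)=54770336324, p(154)=60356673280, p(155)=66493182097, p(156)=73232243759, p(157)=80630964769, p(158)=88751778802, p(159)=97662728555, p(160)=107438159466, p(161)=118159068427, p(162)=129913904637, p(163)=142798995930, p(164)=156919475295, p(165)=172389800255, p(166)=189334822579, p(167)=207890420102, p(168)=228204732751, p(169)=250438925115, p(170)=274768617130, p(171)=301384802048, p(172)=330495499613, p(173)=362326859895, p(174)=397125074750, p(175)=435157697830, p(176)=476715857290, p(177)=522115831195, p(178)=571701605655, p(179)=625846753120, p(180)=684957390936, p(181)=749474411781, p(182)=819876908323, p(183)=896684817527, p(184)=980462880430, p(185)=1071823774337, p(186)=1171432692373, p(187)=1280011042268, p(188)=1398341745571, p(189)=1527273599625, p(190)=1667727404093, p(191)=1820701100652, p(192)=1987276856363.
Final step: p(193) = p(192) + p(191) - p(188) - p(186) + p(181) + p(178) - p(171) - p(167) + p(158) + p(153) - p(142) - p(136) + p(123) + p(116) - p(101) - p(93) + p(76) + p(67) - p(48) - p(38) + p(17) + p(6)
= 1987276856363 + 1820701100652 - 1398341745571 - 1171432692373 + 749474411781 + 571701605655 - 301384802048 - 207890420102 + 88751778802 + 54770336324 - 18440293320 - 10015581680 + 2552338241 + 1188908248 - 214481126 - 82010177 + 9289091 + 2679689 - 147273 - 26015 + 297 + 11
= 2168627105469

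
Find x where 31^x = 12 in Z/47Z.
34

Baby-step giant-step with step n = ⌈√47⌉ = 7.
Baby steps 31^j mod 47 (j:value) for j=0..6: 0:1, 1:31, 2:21, 3:40, 4:18, 5:41, 6:2.
Giant-step multiplier: 31^(-7) ≡ 31^(46-7) = 31^39 ≡ 22 (mod 47).
Giant steps γ_i = 12·22^i mod 47: γ_0=12, γ_1=29, γ_2=27, γ_3=30, γ_4=2 (in table at j=6).
x = i·n + j = 4·7 + 6 = 34.
Check: 31^34 ≡ 12 (mod 47).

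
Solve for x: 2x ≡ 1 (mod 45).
23

gcd(2, 45) = 1, so the inverse exists.
Extended Euclidean algorithm on (45, 2):
45 = 22 × 2 + 1  ⟹  1 = (1)·45 + (-22)·2
So (-22)·2 ≡ 1 (mod 45), i.e. 2^(-1) ≡ -22 ≡ 23 (mod 45).
Check: 2 × 23 = 46 ≡ 1 (mod 45)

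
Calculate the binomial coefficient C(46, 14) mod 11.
0

Using Lucas' theorem:
Write n=46 and k=14 in base 11:
n in base 11: [4, 2]
k in base 11: [1, 3]
C(46,14) mod 11 = ∏ C(n_i, k_i) mod 11
Digit binomials (mod 11): C(4,1) = 4; C(2,3) = 0 (k_i > n_i)
Product: 4 × 0 = 0 ≡ 0 (mod 11)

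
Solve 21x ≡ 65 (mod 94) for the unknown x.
x ≡ 21 (mod 94)

gcd(21, 94) = 1, which divides 65, so solutions exist.
Find 21^(-1) mod 94 by the extended Euclidean algorithm:
94 = 4 × 21 + 10  ⟹  10 = (1)·94 + (-4)·21
21 = 2 × 10 + 1  ⟹  1 = (-2)·94 + (9)·21
So (9)·21 ≡ 1 (mod 94), i.e. 21^(-1) ≡ 9 (mod 94).
x ≡ 9 × 65 = 585 ≡ 21 (mod 94).
Check: 21 × 21 = 441 ≡ 65 (mod 94).
Unique solution: x ≡ 21 (mod 94)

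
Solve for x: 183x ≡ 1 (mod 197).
14

gcd(183, 197) = 1, so the inverse exists.
Extended Euclidean algorithm on (197, 183):
197 = 1 × 183 + 14  ⟹  14 = (1)·197 + (-1)·183
183 = 13 × 14 + 1  ⟹  1 = (-13)·197 + (14)·183
So (14)·183 ≡ 1 (mod 197), i.e. 183^(-1) ≡ 14 (mod 197).
Check: 183 × 14 = 2562 ≡ 1 (mod 197)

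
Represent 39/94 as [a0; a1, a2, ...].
[0; 2, 2, 2, 3, 2]

Euclidean algorithm steps:
39 = 0 × 94 + 39
94 = 2 × 39 + 16
39 = 2 × 16 + 7
16 = 2 × 7 + 2
7 = 3 × 2 + 1
2 = 2 × 1 + 0
Continued fraction: [0; 2, 2, 2, 3, 2]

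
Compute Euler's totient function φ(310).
120

310 = 2 × 5 × 31
φ(n) = n × ∏(1 - 1/p) for each prime p dividing n
φ(310) = 310 × (1 - 1/2) × (1 - 1/5) × (1 - 1/31) = 120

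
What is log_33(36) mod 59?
6

Baby-step giant-step with step n = ⌈√59⌉ = 8.
Baby steps 33^j mod 59 (j:value) for j=0..7: 0:1, 1:33, 2:27, 3:6, 4:21, 5:44, 6:36, 7:8.
h = 36 is already in the table at j=6, so x = 6.
Check: 33^6 ≡ 36 (mod 59).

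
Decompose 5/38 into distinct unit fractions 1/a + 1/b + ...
1/8 + 1/152

Greedy algorithm:
5/38: ceiling(38/5) = 8, use 1/8
1/152: ceiling(152/1) = 152, use 1/152
Result: 5/38 = 1/8 + 1/152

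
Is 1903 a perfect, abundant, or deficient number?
deficient

Proper divisors of 1903: sum = 1 + 11 + 173 = 185
Since 185 < 1903, 1903 is deficient.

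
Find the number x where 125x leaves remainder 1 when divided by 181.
42

gcd(125, 181) = 1, so the inverse exists.
Extended Euclidean algorithm on (181, 125):
181 = 1 × 125 + 56  ⟹  56 = (1)·181 + (-1)·125
125 = 2 × 56 + 13  ⟹  13 = (-2)·181 + (3)·125
56 = 4 × 13 + 4  ⟹  4 = (9)·181 + (-13)·125
13 = 3 × 4 + 1  ⟹  1 = (-29)·181 + (42)·125
So (42)·125 ≡ 1 (mod 181), i.e. 125^(-1) ≡ 42 (mod 181).
Check: 125 × 42 = 5250 ≡ 1 (mod 181)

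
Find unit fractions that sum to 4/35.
1/9 + 1/315

Greedy algorithm:
4/35: ceiling(35/4) = 9, use 1/9
1/315: ceiling(315/1) = 315, use 1/315
Result: 4/35 = 1/9 + 1/315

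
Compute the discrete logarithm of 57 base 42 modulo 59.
8

Baby-step giant-step with step n = ⌈√59⌉ = 8.
Baby steps 42^j mod 59 (j:value) for j=0..7: 0:1, 1:42, 2:53, 3:43, 4:36, 5:37, 6:20, 7:14.
Giant-step multiplier: 42^(-8) ≡ 42^(58-8) = 42^50 ≡ 29 (mod 59).
Giant steps γ_i = 57·29^i mod 59: γ_0=57, γ_1=1 (in table at j=0).
x = i·n + j = 1·8 + 0 = 8.
Check: 42^8 ≡ 57 (mod 59).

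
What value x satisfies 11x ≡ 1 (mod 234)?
149

gcd(11, 234) = 1, so the inverse exists.
Extended Euclidean algorithm on (234, 11):
234 = 21 × 11 + 3  ⟹  3 = (1)·234 + (-21)·11
11 = 3 × 3 + 2  ⟹  2 = (-3)·234 + (64)·11
3 = 1 × 2 + 1  ⟹  1 = (4)·234 + (-85)·11
So (-85)·11 ≡ 1 (mod 234), i.e. 11^(-1) ≡ -85 ≡ 149 (mod 234).
Check: 11 × 149 = 1639 ≡ 1 (mod 234)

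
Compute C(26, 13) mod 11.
1

Using Lucas' theorem:
Write n=26 and k=13 in base 11:
n in base 11: [2, 4]
k in base 11: [1, 2]
C(26,13) mod 11 = ∏ C(n_i, k_i) mod 11
Digit binomials (mod 11): C(2,1) = 2; C(4,2) = 6
Product: 2 × 6 = 12 ≡ 1 (mod 11)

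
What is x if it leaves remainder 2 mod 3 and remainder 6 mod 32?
38

Using Chinese Remainder Theorem:
M = 3 × 32 = 96
M1 = 32, M2 = 3
y1 = 32^(-1) mod 3 = 2
y2 = 3^(-1) mod 32 = 11
x = (2×32×2 + 6×3×11) mod 96 = 38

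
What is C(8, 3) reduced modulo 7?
0

Using Lucas' theorem:
Write n=8 and k=3 in base 7:
n in base 7: [1, 1]
k in base 7: [0, 3]
C(8,3) mod 7 = ∏ C(n_i, k_i) mod 7
Digit binomials (mod 7): C(1,0) = 1; C(1,3) = 0 (k_i > n_i)
Product: 1 × 0 = 0 ≡ 0 (mod 7)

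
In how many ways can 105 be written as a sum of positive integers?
342325709

p(n) counts ways to write n as a sum of positive integers (order ignored).
Euler's pentagonal recurrence: p(k) = p(k-1) + p(k-2) - p(k-5) - p(k-7) + p(k-12) + p(k-15) - ... (offsets j(3j∓1)/2, signs ++--, p(0)=1, p(<0)=0).
DP table for k = 0..104: p(0)=1, p(1)=1, p(2)=2, p(3)=3, p(4)=5, p(5)=7, p(6)=11, p(7)=15, p(8)=22, p(9)=30, p(10)=42, p(11)=56, p(12)=77, p(13)=101, p(14)=135, p(15)=176, p(16)=231, p(17)=297, p(18)=385, p(19)=490, p(20)=627, p(21)=792, p(22)=1002, p(23)=1255, p(24)=1575, p(25)=1958, p(26)=2436, p(27)=3010, p(28)=3718, p(29)=4565, p(30)=5604, p(31)=6842, p(32)=8349, p(33)=10143, p(34)=12310, p(35)=14883, p(36)=17977, p(37)=21637, p(38)=26015, p(39)=31185, p(40)=37338, p(41)=44583, p(42)=53174, p(43)=63261, p(44)=75175, p(45)=89134, p(46)=105558, p(47)=124754, p(48)=147273, p(49)=173525, p(50)=204226, p(51)=239943, p(52)=281589, p(53)=329931, p(54)=386155, p(55)=451276, p(56)=526823, p(57)=614154, p(58)=715220, p(59)=831820, p(60)=966467, p(61)=1121505, p(62)=1300156, p(63)=1505499, p(64)=1741630, p(65)=2012558, p(66)=2323520, p(67)=2679689, p(68)=3087735, p(69)=3554345, p(70)=4087968, p(71)=4697205, p(72)=5392783, p(73)=6185689, p(74)=7089500, p(75)=8118264, p(76)=9289091, p(77)=10619863, p(78)=12132164, p(79)=13848650, p(80)=15796476, p(81)=18004327, p(82)=20506255, p(83)=23338469, p(84)=26543660, p(85)=30167357, p(86)=34262962, p(87)=38887673, p(88)=44108109, p(89)=49995925, p(90)=56634173, p(91)=64112359, p(92)=72533807, p(93)=82010177, p(94)=92669720, p(95)=104651419, p(96)=118114304, p(97)=133230930, p(98)=150198136, p(99)=169229875, p(100)=190569292, p(101)=214481126, p(102)=241265379, p(103)=271248950, p(104)=304801365.
Final step: p(105) = p(104) + p(103) - p(100) - p(98) + p(93) + p(90) - p(83) - p(79) + p(70) + p(65) - p(54) - p(48) + p(35) + p(28) - p(13) - p(5)
= 304801365 + 271248950 - 190569292 - 150198136 + 82010177 + 56634173 - 23338469 - 13848650 + 4087968 + 2012558 - 386155 - 147273 + 14883 + 3718 - 101 - 7
= 342325709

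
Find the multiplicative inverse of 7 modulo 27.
4

gcd(7, 27) = 1, so the inverse exists.
Extended Euclidean algorithm on (27, 7):
27 = 3 × 7 + 6  ⟹  6 = (1)·27 + (-3)·7
7 = 1 × 6 + 1  ⟹  1 = (-1)·27 + (4)·7
So (4)·7 ≡ 1 (mod 27), i.e. 7^(-1) ≡ 4 (mod 27).
Check: 7 × 4 = 28 ≡ 1 (mod 27)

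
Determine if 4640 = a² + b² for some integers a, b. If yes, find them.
4² + 68² (a=4, b=68)

Factorization: 4640 = 2^5 × 5 × 29
By Fermat: n is sum of two squares iff every prime p ≡ 3 (mod 4) appears to even power.
All primes ≡ 3 (mod 4) appear to even power.
Search a = 0, 1, 2, … for 4640 - a² a perfect square: first hit at a = 4: 4640 - 16 = 4624 = 68².
4640 = 4² + 68² = 16 + 4624 ✓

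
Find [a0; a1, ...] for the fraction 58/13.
[4; 2, 6]

Euclidean algorithm steps:
58 = 4 × 13 + 6
13 = 2 × 6 + 1
6 = 6 × 1 + 0
Continued fraction: [4; 2, 6]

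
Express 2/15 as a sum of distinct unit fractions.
1/8 + 1/120

Greedy algorithm:
2/15: ceiling(15/2) = 8, use 1/8
1/120: ceiling(120/1) = 120, use 1/120
Result: 2/15 = 1/8 + 1/120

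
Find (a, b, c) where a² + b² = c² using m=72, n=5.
(5159, 720, 5209)

Euclid's formula: a = m² - n², b = 2mn, c = m² + n²
m = 72, n = 5
a = 72² - 5² = 5184 - 25 = 5159
b = 2 × 72 × 5 = 720
c = 72² + 5² = 5184 + 25 = 5209
Verification: 5159² + 720² = 26615281 + 518400 = 27133681 = 5209² ✓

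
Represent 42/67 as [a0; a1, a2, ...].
[0; 1, 1, 1, 2, 8]

Euclidean algorithm steps:
42 = 0 × 67 + 42
67 = 1 × 42 + 25
42 = 1 × 25 + 17
25 = 1 × 17 + 8
17 = 2 × 8 + 1
8 = 8 × 1 + 0
Continued fraction: [0; 1, 1, 1, 2, 8]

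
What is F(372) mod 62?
20

Matrix identity: Q^n = [[F_(n+1), F_n], [F_n, F_(n-1)]] with Q = [[1,1],[1,0]].
n = 372 = 101110100₂. Square-and-multiply, entries mod 62:
Q^1 = [[1,1],[1,0]]
Q^2 = (Q^1)² = [[2,1],[1,1]]
Q^5 = (Q^2)²·Q = [[8,5],[5,3]]
Q^11 = (Q^5)²·Q = [[20,27],[27,55]]
Q^23 = (Q^11)²·Q = [[54,13],[13,41]]
Q^46 = (Q^23)² = [[47,57],[57,52]]
Q^93 = (Q^46)²·Q = [[3,2],[2,1]]
Q^186 = (Q^93)² = [[13,8],[8,5]]
Q^372 = (Q^186)² = [[47,20],[20,27]]
F_372 mod 62 = Q^372[0][1] = 20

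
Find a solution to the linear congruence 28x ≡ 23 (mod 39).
x ≡ 5 (mod 39)

gcd(28, 39) = 1, which divides 23, so solutions exist.
Find 28^(-1) mod 39 by the extended Euclidean algorithm:
39 = 1 × 28 + 11  ⟹  11 = (1)·39 + (-1)·28
28 = 2 × 11 + 6  ⟹  6 = (-2)·39 + (3)·28
11 = 1 × 6 + 5  ⟹  5 = (3)·39 + (-4)·28
6 = 1 × 5 + 1  ⟹  1 = (-5)·39 + (7)·28
So (7)·28 ≡ 1 (mod 39), i.e. 28^(-1) ≡ 7 (mod 39).
x ≡ 7 × 23 = 161 ≡ 5 (mod 39).
Check: 28 × 5 = 140 ≡ 23 (mod 39).
Unique solution: x ≡ 5 (mod 39)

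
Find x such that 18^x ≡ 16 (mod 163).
8

Baby-step giant-step with step n = ⌈√163⌉ = 13.
Baby steps 18^j mod 163 (j:value) for j=0..12: 0:1, 1:18, 2:161, 3:127, 4:4, 5:72, 6:155, 7:19, 8:16, 9:125, 10:131, 11:76, 12:64.
h = 16 is already in the table at j=8, so x = 8.
Check: 18^8 ≡ 16 (mod 163).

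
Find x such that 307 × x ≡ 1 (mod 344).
251

gcd(307, 344) = 1, so the inverse exists.
Extended Euclidean algorithm on (344, 307):
344 = 1 × 307 + 37  ⟹  37 = (1)·344 + (-1)·307
307 = 8 × 37 + 11  ⟹  11 = (-8)·344 + (9)·307
37 = 3 × 11 + 4  ⟹  4 = (25)·344 + (-28)·307
11 = 2 × 4 + 3  ⟹  3 = (-58)·344 + (65)·307
4 = 1 × 3 + 1  ⟹  1 = (83)·344 + (-93)·307
So (-93)·307 ≡ 1 (mod 344), i.e. 307^(-1) ≡ -93 ≡ 251 (mod 344).
Check: 307 × 251 = 77057 ≡ 1 (mod 344)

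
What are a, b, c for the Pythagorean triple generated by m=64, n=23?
(3567, 2944, 4625)

Euclid's formula: a = m² - n², b = 2mn, c = m² + n²
m = 64, n = 23
a = 64² - 23² = 4096 - 529 = 3567
b = 2 × 64 × 23 = 2944
c = 64² + 23² = 4096 + 529 = 4625
Verification: 3567² + 2944² = 12723489 + 8667136 = 21390625 = 4625² ✓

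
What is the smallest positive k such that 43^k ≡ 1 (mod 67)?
22

67 is prime, so ord(43) divides φ(67) = 66.
Divisors of 66: 1, 2, 3, 6, 11, 22, 33, 66.
Repeated squaring: 43^1 ≡ 43, 43^2 ≡ 40, 43^4 ≡ 59, 43^8 ≡ 64, 43^16 ≡ 9, 43^32 ≡ 14, 43^64 ≡ 62 (mod 67).
Test 43^d mod 67 for each divisor d in increasing order:
43^1 ≡ 43
43^2 ≡ 40
43^3 = 43^2·43^1 ≡ 45
43^6 = 43^4·43^2 ≡ 15
43^11 = 43^8·43^2·43^1 ≡ 66
43^22 = 43^16·43^4·43^2 ≡ 1  ← first divisor giving 1
The order is 22.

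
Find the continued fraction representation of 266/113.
[2; 2, 1, 4, 1, 2, 2]

Euclidean algorithm steps:
266 = 2 × 113 + 40
113 = 2 × 40 + 33
40 = 1 × 33 + 7
33 = 4 × 7 + 5
7 = 1 × 5 + 2
5 = 2 × 2 + 1
2 = 2 × 1 + 0
Continued fraction: [2; 2, 1, 4, 1, 2, 2]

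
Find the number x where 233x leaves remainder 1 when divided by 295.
157

gcd(233, 295) = 1, so the inverse exists.
Extended Euclidean algorithm on (295, 233):
295 = 1 × 233 + 62  ⟹  62 = (1)·295 + (-1)·233
233 = 3 × 62 + 47  ⟹  47 = (-3)·295 + (4)·233
62 = 1 × 47 + 15  ⟹  15 = (4)·295 + (-5)·233
47 = 3 × 15 + 2  ⟹  2 = (-15)·295 + (19)·233
15 = 7 × 2 + 1  ⟹  1 = (109)·295 + (-138)·233
So (-138)·233 ≡ 1 (mod 295), i.e. 233^(-1) ≡ -138 ≡ 157 (mod 295).
Check: 233 × 157 = 36581 ≡ 1 (mod 295)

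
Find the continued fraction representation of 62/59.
[1; 19, 1, 2]

Euclidean algorithm steps:
62 = 1 × 59 + 3
59 = 19 × 3 + 2
3 = 1 × 2 + 1
2 = 2 × 1 + 0
Continued fraction: [1; 19, 1, 2]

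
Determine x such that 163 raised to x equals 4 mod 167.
84

Baby-step giant-step with step n = ⌈√167⌉ = 13.
Baby steps 163^j mod 167 (j:value) for j=0..12: 0:1, 1:163, 2:16, 3:103, 4:89, 5:145, 6:88, 7:149, 8:72, 9:46, 10:150, 11:68, 12:62.
Giant-step multiplier: 163^(-13) ≡ 163^(166-13) = 163^153 ≡ 134 (mod 167).
Giant steps γ_i = 4·134^i mod 167: γ_0=4, γ_1=35, γ_2=14, γ_3=39, γ_4=49, γ_5=53, γ_6=88 (in table at j=6).
x = i·n + j = 6·13 + 6 = 84.
Check: 163^84 ≡ 4 (mod 167).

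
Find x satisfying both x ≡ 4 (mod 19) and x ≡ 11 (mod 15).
251

Using Chinese Remainder Theorem:
M = 19 × 15 = 285
M1 = 15, M2 = 19
y1 = 15^(-1) mod 19 = 14
y2 = 19^(-1) mod 15 = 4
x = (4×15×14 + 11×19×4) mod 285 = 251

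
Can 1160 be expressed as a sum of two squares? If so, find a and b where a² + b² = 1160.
2² + 34² (a=2, b=34)

Factorization: 1160 = 2^3 × 5 × 29
By Fermat: n is sum of two squares iff every prime p ≡ 3 (mod 4) appears to even power.
All primes ≡ 3 (mod 4) appear to even power.
Search a = 0, 1, 2, … for 1160 - a² a perfect square: first hit at a = 2: 1160 - 4 = 1156 = 34².
1160 = 2² + 34² = 4 + 1156 ✓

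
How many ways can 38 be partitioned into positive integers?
26015

p(n) counts ways to write n as a sum of positive integers (order ignored).
Euler's pentagonal recurrence: p(k) = p(k-1) + p(k-2) - p(k-5) - p(k-7) + p(k-12) + p(k-15) - ... (offsets j(3j∓1)/2, signs ++--, p(0)=1, p(<0)=0).
DP table for k = 0..37: p(0)=1, p(1)=1, p(2)=2, p(3)=3, p(4)=5, p(5)=7, p(6)=11, p(7)=15, p(8)=22, p(9)=30, p(10)=42, p(11)=56, p(12)=77, p(13)=101, p(14)=135, p(15)=176, p(16)=231, p(17)=297, p(18)=385, p(19)=490, p(20)=627, p(21)=792, p(22)=1002, p(23)=1255, p(24)=1575, p(25)=1958, p(26)=2436, p(27)=3010, p(28)=3718, p(29)=4565, p(30)=5604, p(31)=6842, p(32)=8349, p(33)=10143, p(34)=12310, p(35)=14883, p(36)=17977, p(37)=21637.
Final step: p(38) = p(37) + p(36) - p(33) - p(31) + p(26) + p(23) - p(16) - p(12) + p(3)
= 21637 + 17977 - 10143 - 6842 + 2436 + 1255 - 231 - 77 + 3
= 26015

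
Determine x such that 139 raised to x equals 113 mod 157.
56

Baby-step giant-step with step n = ⌈√157⌉ = 13.
Baby steps 139^j mod 157 (j:value) for j=0..12: 0:1, 1:139, 2:10, 3:134, 4:100, 5:84, 6:58, 7:55, 8:109, 9:79, 10:148, 11:5, 12:67.
Giant-step multiplier: 139^(-13) ≡ 139^(156-13) = 139^143 ≡ 22 (mod 157).
Giant steps γ_i = 113·22^i mod 157: γ_0=113, γ_1=131, γ_2=56, γ_3=133, γ_4=100 (in table at j=4).
x = i·n + j = 4·13 + 4 = 56.
Check: 139^56 ≡ 113 (mod 157).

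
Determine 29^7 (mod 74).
45

Repeated squaring. Binary of 7 = 111.
29^1 ≡ 29 (mod 74); 29^2 ≡ 27 (mod 74); 29^4 ≡ 63 (mod 74)
29^7 = 29^1 × 29^2 × 29^4 ≡ 45 (mod 74)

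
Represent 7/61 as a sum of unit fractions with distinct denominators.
1/9 + 1/275 + 1/150975

Greedy algorithm:
7/61: ceiling(61/7) = 9, use 1/9
2/549: ceiling(549/2) = 275, use 1/275
1/150975: ceiling(150975/1) = 150975, use 1/150975
Result: 7/61 = 1/9 + 1/275 + 1/150975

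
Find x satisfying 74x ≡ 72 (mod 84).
x ≡ 18 (mod 42)

gcd(74, 84) = 2, which divides 72, so solutions exist.
Divide through by 2: 37x ≡ 36 (mod 42).
Find 37^(-1) mod 42 by the extended Euclidean algorithm:
42 = 1 × 37 + 5  ⟹  5 = (1)·42 + (-1)·37
37 = 7 × 5 + 2  ⟹  2 = (-7)·42 + (8)·37
5 = 2 × 2 + 1  ⟹  1 = (15)·42 + (-17)·37
So (-17)·37 ≡ 1 (mod 42), i.e. 37^(-1) ≡ -17 ≡ 25 (mod 42).
x ≡ 25 × 36 = 900 ≡ 18 (mod 42).
Check: 74 × 18 = 1332 ≡ 72 (mod 84).
x ≡ 18 (mod 42), giving 2 solutions mod 84.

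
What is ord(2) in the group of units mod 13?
12

13 is prime, so ord(2) divides φ(13) = 12.
Divisors of 12: 1, 2, 3, 4, 6, 12.
Repeated squaring: 2^1 ≡ 2, 2^2 ≡ 4, 2^4 ≡ 3, 2^8 ≡ 9 (mod 13).
Test 2^d mod 13 for each divisor d in increasing order:
2^1 ≡ 2
2^2 ≡ 4
2^3 = 2^2·2^1 ≡ 8
2^4 ≡ 3
2^6 = 2^4·2^2 ≡ 12
2^12 = 2^8·2^4 ≡ 1  ← first divisor giving 1
The order is 12.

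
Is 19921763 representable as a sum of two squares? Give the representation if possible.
Not possible

Factorization: 19921763 = 59^3 × 97
By Fermat: n is sum of two squares iff every prime p ≡ 3 (mod 4) appears to even power.
Prime(s) ≡ 3 (mod 4) with odd exponent: [(59, 3)]
Therefore 19921763 cannot be expressed as a² + b².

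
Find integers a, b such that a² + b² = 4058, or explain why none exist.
43² + 47² (a=43, b=47)

Factorization: 4058 = 2 × 2029
By Fermat: n is sum of two squares iff every prime p ≡ 3 (mod 4) appears to even power.
All primes ≡ 3 (mod 4) appear to even power.
Search a = 0, 1, 2, … for 4058 - a² a perfect square: first hit at a = 43: 4058 - 1849 = 2209 = 47².
4058 = 43² + 47² = 1849 + 2209 ✓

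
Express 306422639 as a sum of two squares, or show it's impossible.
Not possible

Factorization: 306422639 = 89 × 151^3
By Fermat: n is sum of two squares iff every prime p ≡ 3 (mod 4) appears to even power.
Prime(s) ≡ 3 (mod 4) with odd exponent: [(151, 3)]
Therefore 306422639 cannot be expressed as a² + b².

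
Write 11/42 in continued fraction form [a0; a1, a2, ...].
[0; 3, 1, 4, 2]

Euclidean algorithm steps:
11 = 0 × 42 + 11
42 = 3 × 11 + 9
11 = 1 × 9 + 2
9 = 4 × 2 + 1
2 = 2 × 1 + 0
Continued fraction: [0; 3, 1, 4, 2]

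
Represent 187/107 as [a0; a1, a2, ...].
[1; 1, 2, 1, 26]

Euclidean algorithm steps:
187 = 1 × 107 + 80
107 = 1 × 80 + 27
80 = 2 × 27 + 26
27 = 1 × 26 + 1
26 = 26 × 1 + 0
Continued fraction: [1; 1, 2, 1, 26]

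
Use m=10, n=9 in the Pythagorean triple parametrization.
(19, 180, 181)

Euclid's formula: a = m² - n², b = 2mn, c = m² + n²
m = 10, n = 9
a = 10² - 9² = 100 - 81 = 19
b = 2 × 10 × 9 = 180
c = 10² + 9² = 100 + 81 = 181
Verification: 19² + 180² = 361 + 32400 = 32761 = 181² ✓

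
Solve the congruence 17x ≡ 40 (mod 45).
x ≡ 5 (mod 45)

gcd(17, 45) = 1, which divides 40, so solutions exist.
Find 17^(-1) mod 45 by the extended Euclidean algorithm:
45 = 2 × 17 + 11  ⟹  11 = (1)·45 + (-2)·17
17 = 1 × 11 + 6  ⟹  6 = (-1)·45 + (3)·17
11 = 1 × 6 + 5  ⟹  5 = (2)·45 + (-5)·17
6 = 1 × 5 + 1  ⟹  1 = (-3)·45 + (8)·17
So (8)·17 ≡ 1 (mod 45), i.e. 17^(-1) ≡ 8 (mod 45).
x ≡ 8 × 40 = 320 ≡ 5 (mod 45).
Check: 17 × 5 = 85 ≡ 40 (mod 45).
Unique solution: x ≡ 5 (mod 45)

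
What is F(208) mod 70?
21

Matrix identity: Q^n = [[F_(n+1), F_n], [F_n, F_(n-1)]] with Q = [[1,1],[1,0]].
n = 208 = 11010000₂. Square-and-multiply, entries mod 70:
Q^1 = [[1,1],[1,0]]
Q^3 = (Q^1)²·Q = [[3,2],[2,1]]
Q^6 = (Q^3)² = [[13,8],[8,5]]
Q^13 = (Q^6)²·Q = [[27,23],[23,4]]
Q^26 = (Q^13)² = [[68,13],[13,55]]
Q^52 = (Q^26)² = [[33,59],[59,44]]
Q^104 = (Q^52)² = [[20,63],[63,27]]
Q^208 = (Q^104)² = [[29,21],[21,8]]
F_208 mod 70 = Q^208[0][1] = 21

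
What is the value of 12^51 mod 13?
12

Repeated squaring. Binary of 51 = 110011.
12^1 ≡ 12 (mod 13); 12^2 ≡ 1 (mod 13); 12^4 ≡ 1 (mod 13); 12^8 ≡ 1 (mod 13); 12^16 ≡ 1 (mod 13); 12^32 ≡ 1 (mod 13)
12^51 = 12^1 × 12^2 × 12^16 × 12^32 ≡ 12 (mod 13)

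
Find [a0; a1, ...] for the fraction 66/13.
[5; 13]

Euclidean algorithm steps:
66 = 5 × 13 + 1
13 = 13 × 1 + 0
Continued fraction: [5; 13]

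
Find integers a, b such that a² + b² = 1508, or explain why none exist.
8² + 38² (a=8, b=38)

Factorization: 1508 = 2^2 × 13 × 29
By Fermat: n is sum of two squares iff every prime p ≡ 3 (mod 4) appears to even power.
All primes ≡ 3 (mod 4) appear to even power.
Search a = 0, 1, 2, … for 1508 - a² a perfect square: first hit at a = 8: 1508 - 64 = 1444 = 38².
1508 = 8² + 38² = 64 + 1444 ✓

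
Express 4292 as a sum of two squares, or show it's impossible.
14² + 64² (a=14, b=64)

Factorization: 4292 = 2^2 × 29 × 37
By Fermat: n is sum of two squares iff every prime p ≡ 3 (mod 4) appears to even power.
All primes ≡ 3 (mod 4) appear to even power.
Search a = 0, 1, 2, … for 4292 - a² a perfect square: first hit at a = 14: 4292 - 196 = 4096 = 64².
4292 = 14² + 64² = 196 + 4096 ✓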